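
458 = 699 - 241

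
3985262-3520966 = 464296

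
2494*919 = 2291986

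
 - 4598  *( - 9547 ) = 43897106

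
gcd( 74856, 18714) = 18714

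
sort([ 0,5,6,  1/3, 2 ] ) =[ 0,1/3,2,5,  6]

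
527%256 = 15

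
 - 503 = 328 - 831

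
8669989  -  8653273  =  16716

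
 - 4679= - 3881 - 798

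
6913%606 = 247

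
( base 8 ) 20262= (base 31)8m0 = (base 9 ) 12430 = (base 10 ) 8370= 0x20b2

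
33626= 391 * 86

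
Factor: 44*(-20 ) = - 880 =- 2^4*5^1*11^1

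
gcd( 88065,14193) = 171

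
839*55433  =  46508287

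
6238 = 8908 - 2670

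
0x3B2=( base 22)1L0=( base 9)1261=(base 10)946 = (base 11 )790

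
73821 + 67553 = 141374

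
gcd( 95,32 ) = 1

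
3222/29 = 3222/29 = 111.10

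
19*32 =608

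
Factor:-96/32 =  - 3 = -3^1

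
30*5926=177780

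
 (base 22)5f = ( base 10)125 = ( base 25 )50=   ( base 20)65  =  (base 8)175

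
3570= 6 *595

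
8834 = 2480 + 6354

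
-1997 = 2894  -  4891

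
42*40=1680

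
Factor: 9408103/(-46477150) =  - 2^( - 1)  *  5^( -2)*17^( - 1 )*54679^( - 1)*9408103^1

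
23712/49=483 + 45/49 = 483.92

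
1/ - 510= - 1 + 509/510 = - 0.00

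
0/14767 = 0= 0.00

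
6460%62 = 12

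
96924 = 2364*41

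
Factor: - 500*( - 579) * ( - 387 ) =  - 112036500 = - 2^2*3^3*5^3*43^1*193^1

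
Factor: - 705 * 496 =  - 349680=- 2^4*3^1*5^1*31^1*47^1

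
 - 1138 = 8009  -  9147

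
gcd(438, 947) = 1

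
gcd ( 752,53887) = 1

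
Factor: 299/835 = 5^(- 1 )*13^1*23^1*167^(-1) 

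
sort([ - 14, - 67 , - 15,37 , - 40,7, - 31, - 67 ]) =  [ - 67, - 67 ,-40, - 31,  -  15 , - 14, 7,37 ]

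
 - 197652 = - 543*364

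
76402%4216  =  514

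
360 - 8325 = -7965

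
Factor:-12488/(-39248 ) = 2^(-1)*7^1 * 11^( - 1) = 7/22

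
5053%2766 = 2287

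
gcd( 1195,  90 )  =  5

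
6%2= 0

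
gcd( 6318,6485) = 1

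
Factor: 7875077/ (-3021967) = -7^1*13^( - 1)*353^1 * 3187^1 * 232459^(-1)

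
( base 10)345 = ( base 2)101011001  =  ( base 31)b4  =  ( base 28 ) C9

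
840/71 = 840/71 = 11.83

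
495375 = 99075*5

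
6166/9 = 6166/9=685.11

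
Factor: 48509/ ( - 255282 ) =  - 2^ ( - 1 )*3^( - 1)*157^( - 1)*179^1= - 179/942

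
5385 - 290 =5095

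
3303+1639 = 4942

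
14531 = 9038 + 5493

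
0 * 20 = 0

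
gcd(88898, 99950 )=2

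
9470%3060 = 290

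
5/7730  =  1/1546 =0.00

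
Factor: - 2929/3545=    - 5^ ( - 1)*29^1*  101^1*709^( - 1 )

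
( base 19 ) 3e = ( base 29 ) 2d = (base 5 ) 241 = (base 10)71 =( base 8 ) 107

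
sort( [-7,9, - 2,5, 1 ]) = [ - 7, - 2,1, 5,9 ] 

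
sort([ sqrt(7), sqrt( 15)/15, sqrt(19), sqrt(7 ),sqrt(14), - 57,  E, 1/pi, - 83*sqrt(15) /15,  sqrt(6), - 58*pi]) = [ - 58*pi, - 57, - 83*sqrt( 15)/15, sqrt(15 ) /15, 1/pi,sqrt(6),sqrt(7),  sqrt(7 ) , E, sqrt(14 ), sqrt(19) ] 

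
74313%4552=1481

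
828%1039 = 828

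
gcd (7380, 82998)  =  18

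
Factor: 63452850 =2^1 *3^1*5^2*423019^1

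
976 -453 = 523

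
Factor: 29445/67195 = 3^1*13^1*89^( - 1) = 39/89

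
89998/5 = 89998/5 = 17999.60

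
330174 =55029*6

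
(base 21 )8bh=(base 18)BBE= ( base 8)7300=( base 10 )3776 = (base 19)A8E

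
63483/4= 15870 + 3/4 = 15870.75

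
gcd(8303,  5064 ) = 1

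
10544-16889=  - 6345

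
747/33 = 22+7/11=22.64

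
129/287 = 129/287 = 0.45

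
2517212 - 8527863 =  - 6010651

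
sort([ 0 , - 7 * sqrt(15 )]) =[ - 7*sqrt(15),0 ]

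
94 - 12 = 82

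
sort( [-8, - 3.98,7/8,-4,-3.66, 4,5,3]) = [ - 8, - 4, - 3.98,  -  3.66, 7/8,3,4, 5 ] 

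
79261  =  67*1183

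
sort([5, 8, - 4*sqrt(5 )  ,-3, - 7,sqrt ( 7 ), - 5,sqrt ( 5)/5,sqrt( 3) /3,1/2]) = [ - 4*sqrt( 5 ),-7, -5, - 3,sqrt( 5 ) /5, 1/2,sqrt ( 3 ) /3,sqrt( 7 ),5,8] 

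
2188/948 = 547/237 = 2.31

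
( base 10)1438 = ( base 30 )1HS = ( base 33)1AJ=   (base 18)47G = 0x59E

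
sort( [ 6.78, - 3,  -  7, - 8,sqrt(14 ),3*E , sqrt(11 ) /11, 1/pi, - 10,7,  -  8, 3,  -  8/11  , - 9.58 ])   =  [ - 10, - 9.58,-8,-8, - 7, - 3,-8/11,sqrt ( 11 ) /11, 1/pi,3 , sqrt(14 ), 6.78 , 7, 3*  E]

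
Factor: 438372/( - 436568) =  - 2^( - 1)*3^5*11^( - 2) = - 243/242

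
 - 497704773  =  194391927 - 692096700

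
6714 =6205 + 509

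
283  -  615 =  - 332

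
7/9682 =7/9682   =  0.00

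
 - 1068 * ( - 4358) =4654344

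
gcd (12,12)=12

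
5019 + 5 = 5024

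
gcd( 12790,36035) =5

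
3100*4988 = 15462800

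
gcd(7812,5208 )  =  2604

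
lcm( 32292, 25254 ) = 1969812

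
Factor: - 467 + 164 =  - 3^1*101^1 = - 303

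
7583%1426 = 453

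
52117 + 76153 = 128270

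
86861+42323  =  129184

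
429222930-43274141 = 385948789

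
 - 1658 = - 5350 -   -  3692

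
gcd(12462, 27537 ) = 201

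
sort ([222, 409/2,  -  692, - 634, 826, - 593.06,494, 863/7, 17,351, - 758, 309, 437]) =[ - 758, - 692, - 634, - 593.06, 17, 863/7, 409/2, 222, 309,351, 437 , 494, 826]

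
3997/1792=571/256=2.23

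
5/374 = 5/374 = 0.01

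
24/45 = 8/15 = 0.53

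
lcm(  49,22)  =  1078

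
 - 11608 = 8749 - 20357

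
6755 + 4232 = 10987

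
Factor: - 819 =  - 3^2*7^1*13^1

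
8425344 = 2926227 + 5499117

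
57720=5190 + 52530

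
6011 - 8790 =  - 2779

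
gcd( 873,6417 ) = 9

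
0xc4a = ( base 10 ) 3146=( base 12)19a2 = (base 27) 48E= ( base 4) 301022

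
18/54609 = 6/18203 = 0.00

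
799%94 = 47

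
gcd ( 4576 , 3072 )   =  32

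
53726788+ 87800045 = 141526833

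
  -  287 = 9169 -9456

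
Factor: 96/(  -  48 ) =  - 2= - 2^1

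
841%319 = 203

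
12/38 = 6/19  =  0.32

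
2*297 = 594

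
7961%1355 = 1186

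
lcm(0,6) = 0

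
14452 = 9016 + 5436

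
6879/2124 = 2293/708 = 3.24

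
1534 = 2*767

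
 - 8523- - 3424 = - 5099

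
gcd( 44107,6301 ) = 6301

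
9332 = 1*9332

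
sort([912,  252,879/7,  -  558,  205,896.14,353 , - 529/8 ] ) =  [ - 558 ,-529/8, 879/7 , 205,  252,353, 896.14, 912]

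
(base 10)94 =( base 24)3M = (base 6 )234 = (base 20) 4E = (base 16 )5E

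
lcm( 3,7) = 21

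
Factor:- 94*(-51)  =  4794 = 2^1*3^1*17^1*47^1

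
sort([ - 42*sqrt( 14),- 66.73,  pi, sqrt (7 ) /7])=[ - 42  *sqrt(14), - 66.73,sqrt( 7)/7,pi ] 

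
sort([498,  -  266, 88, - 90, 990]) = [ - 266, - 90, 88, 498, 990]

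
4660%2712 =1948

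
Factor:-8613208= - 2^3*1076651^1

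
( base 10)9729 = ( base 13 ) 4575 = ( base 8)23001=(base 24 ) GL9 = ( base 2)10011000000001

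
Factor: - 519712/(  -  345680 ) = 218/145 = 2^1*5^ (  -  1 )*29^(-1 )*109^1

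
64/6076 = 16/1519 = 0.01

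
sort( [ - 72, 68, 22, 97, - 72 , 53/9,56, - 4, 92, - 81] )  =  [ - 81, - 72, - 72,  -  4, 53/9,22, 56, 68, 92, 97 ] 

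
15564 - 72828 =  - 57264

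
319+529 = 848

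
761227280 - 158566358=602660922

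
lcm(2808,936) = 2808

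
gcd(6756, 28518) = 6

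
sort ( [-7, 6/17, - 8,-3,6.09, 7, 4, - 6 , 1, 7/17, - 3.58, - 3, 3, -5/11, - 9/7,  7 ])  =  [ - 8, - 7, - 6, - 3.58,-3, - 3, - 9/7,  -  5/11,6/17, 7/17,1,  3, 4, 6.09, 7, 7 ]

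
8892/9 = 988 = 988.00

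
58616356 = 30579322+28037034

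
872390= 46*18965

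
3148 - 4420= - 1272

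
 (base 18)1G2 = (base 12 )432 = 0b1001100110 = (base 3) 211202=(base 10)614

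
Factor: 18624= 2^6*3^1*97^1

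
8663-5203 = 3460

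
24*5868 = 140832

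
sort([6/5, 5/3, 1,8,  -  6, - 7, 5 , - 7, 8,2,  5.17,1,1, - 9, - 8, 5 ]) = [ - 9, - 8, - 7, - 7,-6, 1, 1, 1,6/5, 5/3, 2, 5 , 5, 5.17,8, 8 ]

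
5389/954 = 5389/954 =5.65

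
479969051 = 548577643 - 68608592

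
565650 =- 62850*(-9 ) 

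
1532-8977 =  - 7445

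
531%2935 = 531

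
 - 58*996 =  - 57768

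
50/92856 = 25/46428= 0.00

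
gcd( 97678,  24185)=7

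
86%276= 86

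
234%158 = 76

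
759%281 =197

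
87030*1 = 87030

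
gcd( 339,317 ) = 1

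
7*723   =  5061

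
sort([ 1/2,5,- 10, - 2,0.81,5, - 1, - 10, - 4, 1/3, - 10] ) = [ - 10, -10, - 10, - 4, - 2, - 1,1/3, 1/2 , 0.81,5,  5 ] 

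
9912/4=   2478= 2478.00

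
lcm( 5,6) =30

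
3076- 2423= 653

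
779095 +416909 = 1196004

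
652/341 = 1 + 311/341 = 1.91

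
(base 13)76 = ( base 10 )97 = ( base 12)81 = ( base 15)67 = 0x61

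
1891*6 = 11346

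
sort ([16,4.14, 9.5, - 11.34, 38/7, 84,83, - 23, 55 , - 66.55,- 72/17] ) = [ - 66.55,  -  23, - 11.34, - 72/17, 4.14, 38/7,9.5,16,55, 83,84]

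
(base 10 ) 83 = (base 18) 4b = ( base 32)2J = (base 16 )53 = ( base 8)123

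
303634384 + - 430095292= - 126460908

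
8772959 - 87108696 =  - 78335737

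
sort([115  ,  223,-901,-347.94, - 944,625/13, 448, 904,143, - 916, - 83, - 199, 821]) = [ -944,-916, - 901, - 347.94,-199, - 83,  625/13, 115, 143, 223, 448, 821,904]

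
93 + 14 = 107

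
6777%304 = 89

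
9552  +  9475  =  19027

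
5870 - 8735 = -2865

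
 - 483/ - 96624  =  161/32208 =0.00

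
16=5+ 11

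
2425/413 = 5+360/413  =  5.87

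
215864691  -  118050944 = 97813747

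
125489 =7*17927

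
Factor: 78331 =11^1*7121^1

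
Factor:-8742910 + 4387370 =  - 2^2  *  5^1 * 7^1*53^1*587^1 = - 4355540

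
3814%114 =52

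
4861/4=4861/4 = 1215.25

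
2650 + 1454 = 4104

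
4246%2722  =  1524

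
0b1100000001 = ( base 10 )769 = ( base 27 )11d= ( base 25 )15j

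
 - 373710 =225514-599224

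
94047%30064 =3855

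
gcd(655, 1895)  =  5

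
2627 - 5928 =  - 3301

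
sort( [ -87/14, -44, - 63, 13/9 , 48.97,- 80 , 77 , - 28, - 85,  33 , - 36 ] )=[-85, - 80, - 63, - 44 , - 36, - 28 , - 87/14 , 13/9,  33, 48.97, 77] 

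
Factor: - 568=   -  2^3 * 71^1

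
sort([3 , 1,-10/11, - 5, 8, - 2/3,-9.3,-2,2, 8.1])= [ - 9.3, - 5, - 2, - 10/11, - 2/3,1 , 2,3, 8,8.1]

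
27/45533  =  27/45533=0.00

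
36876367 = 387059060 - 350182693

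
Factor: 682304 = 2^6*7^1*1523^1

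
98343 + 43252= 141595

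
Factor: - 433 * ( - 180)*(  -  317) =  - 24706980 = - 2^2*3^2*5^1*317^1 * 433^1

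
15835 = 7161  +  8674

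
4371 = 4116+255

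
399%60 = 39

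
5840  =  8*730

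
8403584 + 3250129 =11653713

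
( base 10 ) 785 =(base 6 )3345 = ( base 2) 1100010001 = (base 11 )654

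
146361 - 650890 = - 504529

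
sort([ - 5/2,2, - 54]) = [ - 54,-5/2,2 ]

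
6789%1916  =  1041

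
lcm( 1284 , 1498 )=8988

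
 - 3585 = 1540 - 5125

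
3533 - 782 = 2751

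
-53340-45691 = -99031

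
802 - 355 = 447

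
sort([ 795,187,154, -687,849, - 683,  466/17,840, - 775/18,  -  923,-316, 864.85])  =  [- 923,- 687, - 683, - 316,-775/18,466/17, 154,187, 795 , 840, 849, 864.85]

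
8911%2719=754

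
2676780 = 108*24785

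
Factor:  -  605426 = - 2^1*263^1*1151^1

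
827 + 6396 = 7223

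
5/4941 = 5/4941 = 0.00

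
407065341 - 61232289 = 345833052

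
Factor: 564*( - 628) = - 354192 =- 2^4*3^1*47^1*157^1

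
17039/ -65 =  - 263 + 56/65 = - 262.14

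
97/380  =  97/380=0.26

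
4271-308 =3963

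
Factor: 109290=2^1*3^1*5^1*3643^1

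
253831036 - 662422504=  - 408591468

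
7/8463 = 1/1209 = 0.00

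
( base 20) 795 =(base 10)2985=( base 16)ba9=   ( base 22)63F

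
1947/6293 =1947/6293= 0.31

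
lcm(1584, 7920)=7920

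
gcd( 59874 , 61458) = 6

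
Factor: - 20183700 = -2^2*3^1*5^2 * 19^1*3541^1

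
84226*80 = 6738080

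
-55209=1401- 56610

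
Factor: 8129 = 11^1*739^1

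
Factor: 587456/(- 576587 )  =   - 2^6*11^( - 1 )*23^( - 1)*43^( - 1)*53^ ( - 1)*67^1*137^1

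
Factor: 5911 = 23^1*257^1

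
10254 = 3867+6387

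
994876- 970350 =24526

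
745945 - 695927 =50018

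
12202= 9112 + 3090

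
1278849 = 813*1573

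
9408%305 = 258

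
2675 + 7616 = 10291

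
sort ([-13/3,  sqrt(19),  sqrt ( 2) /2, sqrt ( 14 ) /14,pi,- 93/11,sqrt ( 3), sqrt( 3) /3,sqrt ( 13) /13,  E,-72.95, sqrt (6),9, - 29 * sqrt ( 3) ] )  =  [-72.95, - 29*sqrt ( 3), - 93/11,-13/3, sqrt ( 14) /14,sqrt( 13)/13,sqrt( 3) /3, sqrt( 2 ) /2 , sqrt( 3),  sqrt(6 ), E, pi,  sqrt(19 ),  9]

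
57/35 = 1 + 22/35 = 1.63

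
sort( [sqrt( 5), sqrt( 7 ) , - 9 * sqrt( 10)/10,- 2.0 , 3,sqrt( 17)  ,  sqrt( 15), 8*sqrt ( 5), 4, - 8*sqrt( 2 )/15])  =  [-9*sqrt( 10 )/10, - 2.0, - 8*sqrt( 2)/15,sqrt( 5 ),sqrt( 7 ), 3,sqrt( 15), 4, sqrt ( 17), 8*sqrt( 5 )] 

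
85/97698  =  85/97698 = 0.00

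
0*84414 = 0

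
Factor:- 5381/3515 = -5^( - 1 )*19^( - 1) *37^ ( - 1)*5381^1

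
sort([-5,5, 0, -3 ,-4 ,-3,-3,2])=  [-5, - 4, -3,  -  3, - 3,0,2,  5]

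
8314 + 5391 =13705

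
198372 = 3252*61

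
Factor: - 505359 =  - 3^4*17^1*367^1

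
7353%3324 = 705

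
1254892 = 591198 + 663694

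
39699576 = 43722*908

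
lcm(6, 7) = 42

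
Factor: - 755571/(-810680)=2^( - 3 )*3^1 * 5^ ( - 1 )*13^( - 1)*1559^ ( - 1)*251857^1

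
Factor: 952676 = 2^2*37^1*41^1*157^1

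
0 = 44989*0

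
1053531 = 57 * 18483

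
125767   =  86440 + 39327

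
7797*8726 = 68036622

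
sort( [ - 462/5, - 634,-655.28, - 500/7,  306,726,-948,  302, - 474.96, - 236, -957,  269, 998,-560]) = [-957, - 948,-655.28, - 634,-560, - 474.96, - 236,  -  462/5, - 500/7,269,302, 306,726,  998]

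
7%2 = 1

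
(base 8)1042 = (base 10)546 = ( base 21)150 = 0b1000100010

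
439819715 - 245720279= 194099436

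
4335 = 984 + 3351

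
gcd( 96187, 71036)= 7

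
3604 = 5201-1597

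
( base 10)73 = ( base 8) 111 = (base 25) 2N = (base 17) 45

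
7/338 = 7/338 = 0.02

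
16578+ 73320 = 89898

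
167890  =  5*33578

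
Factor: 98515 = 5^1*  17^1*19^1*61^1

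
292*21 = 6132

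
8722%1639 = 527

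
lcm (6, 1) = 6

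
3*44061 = 132183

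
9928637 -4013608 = 5915029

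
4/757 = 4/757= 0.01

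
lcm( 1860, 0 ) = 0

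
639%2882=639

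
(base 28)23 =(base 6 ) 135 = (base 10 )59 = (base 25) 29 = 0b111011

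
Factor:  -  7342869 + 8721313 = 2^2*344611^1 = 1378444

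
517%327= 190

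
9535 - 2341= 7194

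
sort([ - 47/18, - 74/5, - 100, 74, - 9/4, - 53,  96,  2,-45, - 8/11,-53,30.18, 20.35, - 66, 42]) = [ - 100, - 66, - 53, - 53, - 45, - 74/5, - 47/18,  -  9/4, - 8/11, 2, 20.35,30.18,  42, 74, 96]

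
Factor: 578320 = 2^4*5^1*7229^1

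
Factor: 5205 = 3^1*5^1*347^1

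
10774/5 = 10774/5 = 2154.80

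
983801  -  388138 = 595663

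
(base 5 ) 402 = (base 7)204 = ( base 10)102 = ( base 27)3L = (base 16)66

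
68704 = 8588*8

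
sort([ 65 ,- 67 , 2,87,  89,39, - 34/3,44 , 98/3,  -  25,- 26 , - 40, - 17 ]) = [-67,  -  40, - 26, - 25,-17, - 34/3,2,98/3,39, 44, 65, 87, 89 ]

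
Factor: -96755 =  - 5^1 * 37^1*523^1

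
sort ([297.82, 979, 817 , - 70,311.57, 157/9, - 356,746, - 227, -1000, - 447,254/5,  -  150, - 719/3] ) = [ - 1000, - 447, - 356, - 719/3, - 227, - 150, - 70  ,  157/9, 254/5, 297.82,311.57, 746, 817, 979] 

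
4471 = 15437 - 10966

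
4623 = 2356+2267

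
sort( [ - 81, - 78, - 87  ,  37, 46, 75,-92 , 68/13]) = [-92 , - 87, - 81, - 78, 68/13, 37, 46, 75 ] 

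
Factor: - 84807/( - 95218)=2^(-1)*3^5*349^1*47609^( - 1)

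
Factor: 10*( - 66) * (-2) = 2^3*3^1*5^1*11^1=1320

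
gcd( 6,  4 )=2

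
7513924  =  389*19316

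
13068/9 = 1452=1452.00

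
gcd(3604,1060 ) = 212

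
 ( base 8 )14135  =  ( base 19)h55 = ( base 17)149F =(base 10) 6237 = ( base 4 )1201131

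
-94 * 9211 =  - 865834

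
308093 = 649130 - 341037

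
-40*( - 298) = 11920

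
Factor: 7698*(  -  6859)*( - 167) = 2^1*3^1*19^3*167^1*1283^1 = 8817697194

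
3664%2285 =1379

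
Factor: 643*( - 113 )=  - 72659 =- 113^1*643^1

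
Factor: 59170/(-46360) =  - 97/76 = - 2^( - 2 ) * 19^(-1) * 97^1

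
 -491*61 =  - 29951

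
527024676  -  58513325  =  468511351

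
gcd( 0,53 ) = 53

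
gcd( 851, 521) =1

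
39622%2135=1192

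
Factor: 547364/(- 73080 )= - 136841/18270 = - 2^(-1 ) * 3^( - 2 )*5^( - 1)*7^( - 1) * 29^( - 1 )*136841^1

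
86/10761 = 86/10761 = 0.01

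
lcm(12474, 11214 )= 1110186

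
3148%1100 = 948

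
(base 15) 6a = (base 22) 4c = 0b1100100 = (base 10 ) 100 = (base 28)3G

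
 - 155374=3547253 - 3702627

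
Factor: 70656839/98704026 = 2^( - 1)*3^( - 2 )*11^1*19^1 * 47^1*89^(  -  1)*7193^1 * 61613^ ( - 1) 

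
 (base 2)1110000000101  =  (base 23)dck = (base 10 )7173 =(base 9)10750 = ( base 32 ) 705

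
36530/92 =397 +3/46 = 397.07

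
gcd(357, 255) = 51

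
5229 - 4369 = 860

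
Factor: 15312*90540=2^6*3^3* 5^1* 11^1*29^1*503^1 = 1386348480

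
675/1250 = 27/50 = 0.54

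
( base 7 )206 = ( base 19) 59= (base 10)104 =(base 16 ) 68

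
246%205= 41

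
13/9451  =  1/727 = 0.00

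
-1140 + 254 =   -  886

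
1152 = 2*576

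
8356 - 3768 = 4588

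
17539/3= 17539/3=5846.33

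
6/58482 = 1/9747 =0.00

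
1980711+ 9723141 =11703852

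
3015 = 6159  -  3144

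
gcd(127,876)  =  1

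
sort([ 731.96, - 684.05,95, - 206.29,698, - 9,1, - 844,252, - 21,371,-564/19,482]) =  [ -844, - 684.05 , - 206.29,- 564/19, - 21, - 9,  1, 95,252,  371,482, 698,731.96 ]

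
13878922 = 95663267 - 81784345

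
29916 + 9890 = 39806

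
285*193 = 55005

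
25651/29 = 884 + 15/29=   884.52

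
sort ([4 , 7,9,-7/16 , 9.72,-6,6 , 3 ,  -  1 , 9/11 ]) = [  -  6,  -  1,-7/16,  9/11, 3,4 , 6 , 7 , 9, 9.72 ]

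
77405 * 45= 3483225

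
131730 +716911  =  848641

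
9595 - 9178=417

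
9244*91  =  841204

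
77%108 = 77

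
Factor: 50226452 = 2^2*12556613^1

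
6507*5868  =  38183076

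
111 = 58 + 53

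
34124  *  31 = 1057844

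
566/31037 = 566/31037 = 0.02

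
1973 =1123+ 850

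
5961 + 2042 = 8003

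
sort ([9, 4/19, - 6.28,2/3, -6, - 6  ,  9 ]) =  [ -6.28, - 6  , - 6, 4/19,2/3,9, 9 ] 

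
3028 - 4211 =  - 1183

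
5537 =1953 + 3584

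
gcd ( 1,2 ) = 1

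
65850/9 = 7316+2/3 = 7316.67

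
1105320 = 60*18422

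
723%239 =6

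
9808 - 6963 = 2845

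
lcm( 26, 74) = 962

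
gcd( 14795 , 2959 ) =2959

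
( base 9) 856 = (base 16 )2bb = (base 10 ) 699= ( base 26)10N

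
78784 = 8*9848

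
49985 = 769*65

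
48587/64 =48587/64 =759.17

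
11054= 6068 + 4986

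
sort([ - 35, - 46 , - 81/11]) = [ - 46 ,-35, - 81/11]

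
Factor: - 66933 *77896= - 2^3*3^3* 7^1*13^1*37^1*67^1* 107^1 = -  5213812968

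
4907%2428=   51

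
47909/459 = 47909/459=104.38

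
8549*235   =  2009015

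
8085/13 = 621+12/13=621.92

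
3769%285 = 64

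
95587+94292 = 189879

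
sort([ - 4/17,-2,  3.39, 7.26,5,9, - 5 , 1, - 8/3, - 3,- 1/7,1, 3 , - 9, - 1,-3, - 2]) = [ - 9, - 5,-3,-3,-8/3,-2,-2 , - 1, -4/17, - 1/7, 1, 1,  3, 3.39, 5 , 7.26, 9]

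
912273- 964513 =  - 52240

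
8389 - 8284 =105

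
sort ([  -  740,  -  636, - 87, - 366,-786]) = [-786, - 740, - 636, - 366, - 87 ]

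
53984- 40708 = 13276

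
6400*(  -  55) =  - 352000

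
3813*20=76260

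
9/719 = 9/719=0.01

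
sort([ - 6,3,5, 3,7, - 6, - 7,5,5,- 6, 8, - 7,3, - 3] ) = [ - 7,  -  7,- 6, - 6, - 6 , - 3,3,3,3,  5,5,5,7,8]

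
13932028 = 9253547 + 4678481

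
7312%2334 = 310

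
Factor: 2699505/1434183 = 3^1* 5^1 * 193^( - 1 )  *  239^1*251^1 * 2477^( - 1)=899835/478061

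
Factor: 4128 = 2^5* 3^1 * 43^1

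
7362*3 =22086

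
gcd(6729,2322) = 3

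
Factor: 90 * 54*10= 2^3*3^5*5^2 = 48600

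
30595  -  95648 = -65053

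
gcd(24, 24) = 24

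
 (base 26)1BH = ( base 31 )10I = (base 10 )979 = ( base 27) 197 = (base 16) 3D3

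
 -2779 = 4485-7264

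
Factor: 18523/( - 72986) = -2^(-1 )*18523^1*36493^(- 1 )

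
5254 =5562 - 308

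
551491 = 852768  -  301277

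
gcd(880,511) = 1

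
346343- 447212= -100869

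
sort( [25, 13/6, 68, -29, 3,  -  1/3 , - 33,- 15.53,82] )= [ - 33,-29,-15.53,-1/3, 13/6 , 3,25,68, 82]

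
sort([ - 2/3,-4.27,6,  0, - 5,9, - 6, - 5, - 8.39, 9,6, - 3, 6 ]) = [ -8.39, - 6, -5, - 5, - 4.27, - 3, - 2/3,0,6,6,6,9,9]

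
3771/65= 3771/65 = 58.02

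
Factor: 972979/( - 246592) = - 2^( - 6 ) * 7^1*29^1*3853^( - 1)*4793^1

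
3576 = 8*447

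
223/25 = 223/25=8.92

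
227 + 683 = 910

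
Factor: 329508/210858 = 486/311 = 2^1*3^5*311^(-1)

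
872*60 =52320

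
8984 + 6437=15421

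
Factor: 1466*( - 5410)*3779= - 29971475740 =-2^2*5^1*541^1 * 733^1 *3779^1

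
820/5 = 164 = 164.00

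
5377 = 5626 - 249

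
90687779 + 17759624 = 108447403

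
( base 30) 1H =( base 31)1G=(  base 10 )47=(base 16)2f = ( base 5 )142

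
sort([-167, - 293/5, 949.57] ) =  [-167, - 293/5 , 949.57 ] 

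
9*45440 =408960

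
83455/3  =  27818 +1/3  =  27818.33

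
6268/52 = 1567/13 = 120.54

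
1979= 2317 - 338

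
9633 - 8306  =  1327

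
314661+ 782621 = 1097282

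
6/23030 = 3/11515 = 0.00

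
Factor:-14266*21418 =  - 2^2 * 7^1*1019^1*10709^1 = - 305549188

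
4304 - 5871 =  - 1567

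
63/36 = 7/4 = 1.75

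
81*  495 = 40095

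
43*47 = 2021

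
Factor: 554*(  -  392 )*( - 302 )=2^5*7^2*151^1*277^1 = 65584736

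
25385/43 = 590 +15/43 = 590.35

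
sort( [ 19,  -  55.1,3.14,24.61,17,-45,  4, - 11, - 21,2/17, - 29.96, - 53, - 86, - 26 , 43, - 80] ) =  [ - 86, - 80, - 55.1,-53,-45, - 29.96, -26, - 21, - 11, 2/17,3.14,  4 , 17, 19,24.61,43]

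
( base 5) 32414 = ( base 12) 1362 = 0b100010111010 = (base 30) 2EE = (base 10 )2234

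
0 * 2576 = 0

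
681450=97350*7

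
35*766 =26810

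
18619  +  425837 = 444456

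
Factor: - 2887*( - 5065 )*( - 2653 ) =  -  38793903715 = - 5^1*7^1*  379^1*1013^1* 2887^1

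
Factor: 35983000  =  2^3* 5^3 * 35983^1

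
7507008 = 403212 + 7103796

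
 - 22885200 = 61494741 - 84379941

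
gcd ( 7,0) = 7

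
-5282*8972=-47390104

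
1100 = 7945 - 6845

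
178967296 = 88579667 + 90387629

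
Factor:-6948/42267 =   -  12/73= - 2^2 *3^1*73^(-1) 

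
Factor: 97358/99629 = 2^1 * 67^(  -  1)* 1487^( - 1)*48679^1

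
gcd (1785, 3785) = 5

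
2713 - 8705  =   - 5992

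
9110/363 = 25 + 35/363 = 25.10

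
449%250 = 199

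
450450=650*693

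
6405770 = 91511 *70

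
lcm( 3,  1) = 3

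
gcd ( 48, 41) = 1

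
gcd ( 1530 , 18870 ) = 510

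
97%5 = 2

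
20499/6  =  6833/2  =  3416.50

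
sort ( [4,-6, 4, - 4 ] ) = [ - 6, - 4, 4 , 4]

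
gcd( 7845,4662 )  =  3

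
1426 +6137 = 7563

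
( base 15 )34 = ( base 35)1E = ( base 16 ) 31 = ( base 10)49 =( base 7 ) 100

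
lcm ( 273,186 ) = 16926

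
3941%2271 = 1670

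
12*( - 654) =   -  7848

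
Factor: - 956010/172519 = -2^1*3^1*5^1*11^1*2897^1 * 172519^ ( - 1)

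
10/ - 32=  - 1+11/16 = - 0.31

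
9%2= 1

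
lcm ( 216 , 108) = 216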